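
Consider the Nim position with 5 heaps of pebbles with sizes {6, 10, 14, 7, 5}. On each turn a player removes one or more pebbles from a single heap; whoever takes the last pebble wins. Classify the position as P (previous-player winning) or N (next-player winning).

Compute the nim-sum pairwise:
6 XOR 10 = 12
12 XOR 14 = 2
2 XOR 7 = 5
5 XOR 5 = 0
The nim-sum is 0, so this is a P-position: the player to move is in a losing position under optimal play.

P-position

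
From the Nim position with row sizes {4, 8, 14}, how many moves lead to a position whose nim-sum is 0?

Bitwise XOR of the heap sizes:
  0100  (4)
  1000  (8)
  1110  (14)
  ----
  0010  (2)
The overall nim-sum is X = 2. A row of size p has a winning move iff p XOR X < p (reduce it to p XOR X).
  4: 4 XOR 2 = 6 ≥ 4 — no move.
  8: 8 XOR 2 = 10 ≥ 8 — no move.
  14: 14 XOR 2 = 12 < 14 — winning move (to 12).
That gives 1 winning move.

1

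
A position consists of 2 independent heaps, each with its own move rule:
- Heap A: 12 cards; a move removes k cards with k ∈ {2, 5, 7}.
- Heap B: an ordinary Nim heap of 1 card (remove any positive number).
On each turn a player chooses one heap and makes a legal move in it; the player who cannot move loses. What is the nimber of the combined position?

0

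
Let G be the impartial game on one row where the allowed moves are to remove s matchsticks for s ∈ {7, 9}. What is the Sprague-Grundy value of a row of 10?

1

Build the Grundy sequence with g(k) = mex{g(k−s) : s ∈ {7, 9}, s ≤ k}:
k:     0  1  2  3  4  5  6  7  8  9 10
g(k):  0  0  0  0  0  0  0  1  1  1  1
So g(10) = 1.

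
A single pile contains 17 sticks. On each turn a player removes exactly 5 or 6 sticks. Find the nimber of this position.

1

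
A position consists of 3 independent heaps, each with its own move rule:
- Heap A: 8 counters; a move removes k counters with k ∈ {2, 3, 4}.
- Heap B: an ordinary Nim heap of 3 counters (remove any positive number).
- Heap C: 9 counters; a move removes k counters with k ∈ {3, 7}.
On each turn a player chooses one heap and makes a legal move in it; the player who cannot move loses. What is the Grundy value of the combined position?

Build the Grundy sequence for heap A with g(k) = mex{g(k−s) : s ∈ {2, 3, 4}, s ≤ k}:
g(0) = mex{} = 0
g(1) = mex{} = 0
g(2) = mex{0} = 1
g(3) = mex{0} = 1
g(4) = mex{0,1} = 2
g(5) = mex{0,1} = 2
g(6) = mex{1,2} = 0
g(7) = mex{1,2} = 0
g(8) = mex{0,2} = 1
So g(8) = 1.
Heap B is a plain Nim heap of size 3, so its Grundy value is 3.
Build the Grundy sequence for heap C with g(k) = mex{g(k−s) : s ∈ {3, 7}, s ≤ k}:
g(0) = mex{} = 0
g(1) = mex{} = 0
g(2) = mex{} = 0
g(3) = mex{0} = 1
g(4) = mex{0} = 1
g(5) = mex{0} = 1
g(6) = mex{1} = 0
g(7) = mex{0,1} = 2
g(8) = mex{0,1} = 2
g(9) = mex{0} = 1
So g(9) = 1.
By the Sprague-Grundy theorem, the Grundy value of a sum of independent games is the XOR of the component values.
Combined value = 1 XOR 3 XOR 1 = 3.

3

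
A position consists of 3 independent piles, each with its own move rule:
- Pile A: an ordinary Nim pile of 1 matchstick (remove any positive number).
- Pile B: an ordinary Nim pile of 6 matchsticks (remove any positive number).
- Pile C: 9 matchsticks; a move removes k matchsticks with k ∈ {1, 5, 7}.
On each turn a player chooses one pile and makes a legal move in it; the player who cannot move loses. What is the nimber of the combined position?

6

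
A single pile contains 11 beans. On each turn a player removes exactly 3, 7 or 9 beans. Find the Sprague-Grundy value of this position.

3

Compute g(0), g(1), … for moves {3, 7, 9}:
g(0) = mex{} = 0
g(1) = mex{} = 0
g(2) = mex{} = 0
g(3) = mex{0} = 1
g(4) = mex{0} = 1
g(5) = mex{0} = 1
g(6) = mex{1} = 0
g(7) = mex{0,1} = 2
g(8) = mex{0,1} = 2
g(9) = mex{0} = 1
g(10) = mex{0,1,2} = 3
g(11) = mex{0,1,2} = 3
So g(11) = 3.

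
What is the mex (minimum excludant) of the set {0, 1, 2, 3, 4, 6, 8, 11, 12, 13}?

5

The values 0, 1, 2, 3, 4 are all present; 5 is the first non-negative integer missing from the set.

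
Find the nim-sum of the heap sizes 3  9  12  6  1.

Nim-sum: 3 ⊕ 9 ⊕ 12 ⊕ 6 ⊕ 1 = 1.

1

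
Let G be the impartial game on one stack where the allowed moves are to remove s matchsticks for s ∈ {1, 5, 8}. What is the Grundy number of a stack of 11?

3

Compute g(0), g(1), … for moves {1, 5, 8}:
k:     0  1  2  3  4  5  6  7  8  9 10 11
g(k):  0  1  0  1  0  1  0  1  2  3  2  3
So g(11) = 3.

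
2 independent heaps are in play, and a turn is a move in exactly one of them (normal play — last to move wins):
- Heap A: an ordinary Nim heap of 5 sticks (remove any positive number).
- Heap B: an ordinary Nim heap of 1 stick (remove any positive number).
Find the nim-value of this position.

4

Heap A is a plain Nim heap of size 5, so its Grundy value is 5.
Heap B is a plain Nim heap of size 1, so its Grundy value is 1.
The value of a disjunctive sum is the nim-sum of the parts.
Combined value = 5 ⊕ 1 = 4.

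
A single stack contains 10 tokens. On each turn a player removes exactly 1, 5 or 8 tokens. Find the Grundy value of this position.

2

Grundy values for subtraction set {1, 5, 8}:
k:     0  1  2  3  4  5  6  7  8  9 10
g(k):  0  1  0  1  0  1  0  1  2  3  2
So g(10) = 2.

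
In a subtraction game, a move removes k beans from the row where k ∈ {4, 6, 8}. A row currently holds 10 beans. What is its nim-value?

Build the Grundy sequence with g(k) = mex{g(k−s) : s ∈ {4, 6, 8}, s ≤ k}:
g(0) = mex{} = 0
g(1) = mex{} = 0
g(2) = mex{} = 0
g(3) = mex{} = 0
g(4) = mex{0} = 1
g(5) = mex{0} = 1
g(6) = mex{0} = 1
g(7) = mex{0} = 1
g(8) = mex{0,1} = 2
g(9) = mex{0,1} = 2
g(10) = mex{0,1} = 2
So g(10) = 2.

2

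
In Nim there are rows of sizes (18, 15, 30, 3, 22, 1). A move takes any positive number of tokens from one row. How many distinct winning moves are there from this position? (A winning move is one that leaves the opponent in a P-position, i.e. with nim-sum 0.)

Compute the nim-sum pairwise:
18 XOR 15 = 29
29 XOR 30 = 3
3 XOR 3 = 0
0 XOR 22 = 22
22 XOR 1 = 23
The overall nim-sum is X = 23. A row of size p has a winning move iff p XOR X < p (reduce it to p XOR X).
  18: 18 XOR 23 = 5 < 18 — winning move (to 5).
  15: 15 XOR 23 = 24 ≥ 15 — no move.
  30: 30 XOR 23 = 9 < 30 — winning move (to 9).
  3: 3 XOR 23 = 20 ≥ 3 — no move.
  22: 22 XOR 23 = 1 < 22 — winning move (to 1).
  1: 1 XOR 23 = 22 ≥ 1 — no move.
That gives 3 winning moves.

3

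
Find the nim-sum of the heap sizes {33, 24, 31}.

38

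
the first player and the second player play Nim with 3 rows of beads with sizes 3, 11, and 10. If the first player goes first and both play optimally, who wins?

the first player wins

In binary:
  0011  (3)
  1011  (11)
  1010  (10)
  ----
  0010  (2)
The nim-sum is 2 ≠ 0, so this is an N-position: the player to move can win; the first player has a winning move.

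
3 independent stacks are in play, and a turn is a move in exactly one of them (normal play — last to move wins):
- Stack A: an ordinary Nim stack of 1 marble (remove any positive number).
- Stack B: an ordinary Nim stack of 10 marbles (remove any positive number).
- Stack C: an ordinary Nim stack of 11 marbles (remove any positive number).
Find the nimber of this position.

0

Stack A is a plain Nim stack of size 1, so its Grundy value is 1.
Stack B is a plain Nim stack of size 10, so its Grundy value is 10.
Stack C is a plain Nim stack of size 11, so its Grundy value is 11.
By the Sprague-Grundy theorem, the Grundy value of a sum of independent games is the XOR of the component values.
Combined value = 1 ⊕ 10 ⊕ 11 = 0.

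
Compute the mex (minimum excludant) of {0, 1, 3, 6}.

The values 0, 1 are all present; 2 is the first non-negative integer missing from the set.

2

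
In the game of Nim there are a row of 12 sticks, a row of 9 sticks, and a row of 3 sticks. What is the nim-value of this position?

6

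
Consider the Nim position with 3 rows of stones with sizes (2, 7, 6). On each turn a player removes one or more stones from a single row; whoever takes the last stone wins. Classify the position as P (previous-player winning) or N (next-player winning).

Compute the nim-sum pairwise:
2 XOR 7 = 5
5 XOR 6 = 3
The nim-sum is 3 ≠ 0, so this is an N-position: the player to move can win.

N-position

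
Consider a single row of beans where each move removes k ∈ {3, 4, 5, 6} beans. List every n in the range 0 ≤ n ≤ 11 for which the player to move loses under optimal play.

0, 1, 2, 9, 10, 11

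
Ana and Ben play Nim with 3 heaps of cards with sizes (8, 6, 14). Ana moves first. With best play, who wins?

Ben wins

Nim-sum: 8 ^ 6 ^ 14 = 0.
The nim-sum is 0, so this is a P-position: the player to move is in a losing position under optimal play; Ana is about to move from it and so loses — Ben wins.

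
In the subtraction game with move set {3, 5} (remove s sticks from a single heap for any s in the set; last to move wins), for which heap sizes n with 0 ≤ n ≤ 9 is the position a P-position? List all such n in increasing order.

Compute g(0), g(1), … for moves {3, 5}:
k:     0  1  2  3  4  5  6  7  8  9
g(k):  0  0  0  1  1  1  2  2  0  0
The P-positions (g = 0) in 0..9 are 0, 1, 2, 8, 9.

0, 1, 2, 8, 9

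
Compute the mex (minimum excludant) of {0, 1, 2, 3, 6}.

The values 0, 1, 2, 3 are all present; 4 is the first non-negative integer missing from the set.

4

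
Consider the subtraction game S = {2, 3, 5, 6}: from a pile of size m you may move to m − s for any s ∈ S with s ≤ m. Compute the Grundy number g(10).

Build the Grundy sequence with g(k) = mex{g(k−s) : s ∈ {2, 3, 5, 6}, s ≤ k}:
g(0) = mex{} = 0
g(1) = mex{} = 0
g(2) = mex{0} = 1
g(3) = mex{0} = 1
g(4) = mex{0,1} = 2
g(5) = mex{0,1} = 2
g(6) = mex{0,1,2} = 3
g(7) = mex{0,1,2} = 3
g(8) = mex{1,2,3} = 0
g(9) = mex{1,2,3} = 0
g(10) = mex{0,2,3} = 1
So g(10) = 1.

1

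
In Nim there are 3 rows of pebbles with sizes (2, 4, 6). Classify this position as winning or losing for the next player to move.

Bitwise XOR of the heap sizes:
  010  (2)
  100  (4)
  110  (6)
  ---
  000  (0)
The nim-sum is 0, so this is a P-position: the player to move is in a losing position under optimal play.

Losing position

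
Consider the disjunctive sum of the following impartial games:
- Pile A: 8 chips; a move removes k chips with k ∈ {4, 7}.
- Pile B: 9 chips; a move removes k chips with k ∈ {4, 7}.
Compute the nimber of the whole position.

Grundy values for pile A (subtraction set {4, 7}):
g(0) = mex{} = 0
g(1) = mex{} = 0
g(2) = mex{} = 0
g(3) = mex{} = 0
g(4) = mex{0} = 1
g(5) = mex{0} = 1
g(6) = mex{0} = 1
g(7) = mex{0} = 1
g(8) = mex{0,1} = 2
So g(8) = 2.
Grundy values for pile B (subtraction set {4, 7}):
g(0) = mex{} = 0
g(1) = mex{} = 0
g(2) = mex{} = 0
g(3) = mex{} = 0
g(4) = mex{0} = 1
g(5) = mex{0} = 1
g(6) = mex{0} = 1
g(7) = mex{0} = 1
g(8) = mex{0,1} = 2
g(9) = mex{0,1} = 2
So g(9) = 2.
The value of a disjunctive sum is the nim-sum of the parts.
Combined value = 2 XOR 2 = 0.

0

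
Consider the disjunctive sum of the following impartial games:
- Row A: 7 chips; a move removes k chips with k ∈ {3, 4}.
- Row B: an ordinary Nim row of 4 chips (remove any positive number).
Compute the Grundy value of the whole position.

Grundy values for row A (subtraction set {3, 4}):
k:     0  1  2  3  4  5  6  7
g(k):  0  0  0  1  1  1  2  0
So g(7) = 0.
Row B is a plain Nim row of size 4, so its Grundy value is 4.
By the Sprague-Grundy theorem, the Grundy value of a sum of independent games is the XOR of the component values.
Combined value = 0 ⊕ 4 = 4.

4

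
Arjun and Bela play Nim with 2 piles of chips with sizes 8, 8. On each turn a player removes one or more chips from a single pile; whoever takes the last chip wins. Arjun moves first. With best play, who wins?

Bela wins

Compute the nim-sum pairwise:
8 ^ 8 = 0
The nim-sum is 0, so this is a P-position: the player to move is in a losing position under optimal play; Arjun is about to move from it and so loses — Bela wins.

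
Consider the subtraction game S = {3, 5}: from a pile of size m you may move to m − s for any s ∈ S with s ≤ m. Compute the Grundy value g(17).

0

Compute g(0), g(1), … for moves {3, 5}:
k:     0  1  2  3  4  5  6  7  8  9 10 11 12 13 14 15 16 17
g(k):  0  0  0  1  1  1  2  2  0  0  0  1  1  1  2  2  0  0
So g(17) = 0.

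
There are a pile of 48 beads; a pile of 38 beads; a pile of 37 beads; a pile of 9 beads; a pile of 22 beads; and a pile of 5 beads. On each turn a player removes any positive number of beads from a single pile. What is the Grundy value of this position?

41

Nim-sum: 48 ⊕ 38 ⊕ 37 ⊕ 9 ⊕ 22 ⊕ 5 = 41.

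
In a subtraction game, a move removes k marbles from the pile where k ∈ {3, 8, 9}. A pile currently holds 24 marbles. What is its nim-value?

Grundy values for subtraction set {3, 8, 9}:
k:     0  1  2  3  4  5  6  7  8  9 10 11 12 13 14 15 16 17 18 19 20 21 22 23 24
g(k):  0  0  0  1  1  1  0  0  2  1  1  3  0  0  2  1  1  0  0  0  1  1  1  0  0
So g(24) = 0.

0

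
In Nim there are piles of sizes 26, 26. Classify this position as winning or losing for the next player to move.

Bitwise XOR of the heap sizes:
  11010  (26)
  11010  (26)
  -----
  00000  (0)
The nim-sum is 0, so this is a P-position: the player to move is in a losing position under optimal play.

Losing position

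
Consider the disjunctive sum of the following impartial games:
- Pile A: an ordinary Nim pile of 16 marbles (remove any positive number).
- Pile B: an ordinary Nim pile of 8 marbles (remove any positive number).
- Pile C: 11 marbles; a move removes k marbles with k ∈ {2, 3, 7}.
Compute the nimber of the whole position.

24

Pile A is a plain Nim pile of size 16, so its Grundy value is 16.
Pile B is a plain Nim pile of size 8, so its Grundy value is 8.
For pile C, compute g(0), g(1), … with moves {2, 3, 7}:
k:     0  1  2  3  4  5  6  7  8  9 10 11
g(k):  0  0  1  1  2  0  0  1  1  2  0  0
So g(11) = 0.
By the Sprague-Grundy theorem, the Grundy value of a sum of independent games is the XOR of the component values.
Combined value = 16 ⊕ 8 ⊕ 0 = 24.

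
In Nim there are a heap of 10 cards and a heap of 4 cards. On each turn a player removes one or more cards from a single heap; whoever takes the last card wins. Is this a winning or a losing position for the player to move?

Winning position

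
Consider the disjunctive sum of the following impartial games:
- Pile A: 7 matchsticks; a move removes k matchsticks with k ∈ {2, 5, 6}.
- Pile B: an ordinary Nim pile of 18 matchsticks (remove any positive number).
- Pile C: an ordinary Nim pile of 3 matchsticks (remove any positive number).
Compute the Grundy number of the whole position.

For pile A, compute g(0), g(1), … with moves {2, 5, 6}:
k:     0  1  2  3  4  5  6  7
g(k):  0  0  1  1  0  2  1  3
So g(7) = 3.
Pile B is a plain Nim pile of size 18, so its Grundy value is 18.
Pile C is a plain Nim pile of size 3, so its Grundy value is 3.
The value of a disjunctive sum is the nim-sum of the parts.
Combined value = 3 XOR 18 XOR 3 = 18.

18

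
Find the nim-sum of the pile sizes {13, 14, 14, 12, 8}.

Compute the nim-sum pairwise:
13 XOR 14 = 3
3 XOR 14 = 13
13 XOR 12 = 1
1 XOR 8 = 9

9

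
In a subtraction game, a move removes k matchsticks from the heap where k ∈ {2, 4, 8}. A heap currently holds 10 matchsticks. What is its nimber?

Compute g(0), g(1), … for moves {2, 4, 8}:
g(0) = mex{} = 0
g(1) = mex{} = 0
g(2) = mex{0} = 1
g(3) = mex{0} = 1
g(4) = mex{0,1} = 2
g(5) = mex{0,1} = 2
g(6) = mex{1,2} = 0
g(7) = mex{1,2} = 0
g(8) = mex{0,2} = 1
g(9) = mex{0,2} = 1
g(10) = mex{0,1} = 2
So g(10) = 2.

2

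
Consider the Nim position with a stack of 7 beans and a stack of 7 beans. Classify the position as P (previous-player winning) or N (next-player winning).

P-position

Nim-sum: 7 XOR 7 = 0.
The nim-sum is 0, so this is a P-position: the player to move is in a losing position under optimal play.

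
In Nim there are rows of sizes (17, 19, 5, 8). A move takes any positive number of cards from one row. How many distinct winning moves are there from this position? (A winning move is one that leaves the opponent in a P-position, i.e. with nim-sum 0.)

Compute the nim-sum pairwise:
17 ^ 19 = 2
2 ^ 5 = 7
7 ^ 8 = 15
The overall nim-sum is X = 15. A row of size p has a winning move iff p XOR X < p (reduce it to p XOR X).
  17: 17 XOR 15 = 30 ≥ 17 — no move.
  19: 19 XOR 15 = 28 ≥ 19 — no move.
  5: 5 XOR 15 = 10 ≥ 5 — no move.
  8: 8 XOR 15 = 7 < 8 — winning move (to 7).
That gives 1 winning move.

1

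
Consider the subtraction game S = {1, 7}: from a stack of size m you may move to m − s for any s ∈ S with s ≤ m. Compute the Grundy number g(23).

Compute g(0), g(1), … for moves {1, 7}:
k:     0  1  2  3  4  5  6  7  8  9 10 11 12 13 14 15 16 17 18 19 20 21 22 23
g(k):  0  1  0  1  0  1  0  1  0  1  0  1  0  1  0  1  0  1  0  1  0  1  0  1
So g(23) = 1.

1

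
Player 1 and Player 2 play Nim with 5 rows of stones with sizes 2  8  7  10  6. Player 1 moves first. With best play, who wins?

Player 1 wins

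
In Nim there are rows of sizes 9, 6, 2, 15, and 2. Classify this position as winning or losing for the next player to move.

Nim-sum: 9 ^ 6 ^ 2 ^ 15 ^ 2 = 0.
The nim-sum is 0, so this is a P-position: the player to move is in a losing position under optimal play.

Losing position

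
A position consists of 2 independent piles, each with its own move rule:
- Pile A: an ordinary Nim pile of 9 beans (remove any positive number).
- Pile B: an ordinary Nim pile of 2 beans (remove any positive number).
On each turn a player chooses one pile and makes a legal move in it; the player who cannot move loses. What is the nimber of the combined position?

Pile A is a plain Nim pile of size 9, so its Grundy value is 9.
Pile B is a plain Nim pile of size 2, so its Grundy value is 2.
The value of a disjunctive sum is the nim-sum of the parts.
Combined value = 9 XOR 2 = 11.

11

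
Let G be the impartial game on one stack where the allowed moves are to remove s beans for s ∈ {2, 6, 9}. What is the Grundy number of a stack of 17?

1

Grundy values for subtraction set {2, 6, 9}:
k:     0  1  2  3  4  5  6  7  8  9 10 11 12 13 14 15 16 17
g(k):  0  0  1  1  0  0  1  1  0  2  1  3  0  2  1  0  0  1
So g(17) = 1.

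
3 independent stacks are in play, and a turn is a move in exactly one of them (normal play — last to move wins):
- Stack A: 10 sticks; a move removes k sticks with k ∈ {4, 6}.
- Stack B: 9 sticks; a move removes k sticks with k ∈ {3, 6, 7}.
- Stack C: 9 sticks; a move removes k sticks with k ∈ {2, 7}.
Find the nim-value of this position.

3

Build the Grundy sequence for stack A with g(k) = mex{g(k−s) : s ∈ {4, 6}, s ≤ k}:
g(0) = mex{} = 0
g(1) = mex{} = 0
g(2) = mex{} = 0
g(3) = mex{} = 0
g(4) = mex{0} = 1
g(5) = mex{0} = 1
g(6) = mex{0} = 1
g(7) = mex{0} = 1
g(8) = mex{0,1} = 2
g(9) = mex{0,1} = 2
g(10) = mex{1} = 0
So g(10) = 0.
Grundy values for stack B (subtraction set {3, 6, 7}):
k:     0  1  2  3  4  5  6  7  8  9
g(k):  0  0  0  1  1  1  2  2  2  3
So g(9) = 3.
Grundy values for stack C (subtraction set {2, 7}):
k:     0  1  2  3  4  5  6  7  8  9
g(k):  0  0  1  1  0  0  1  1  2  0
So g(9) = 0.
By the Sprague-Grundy theorem, the Grundy value of a sum of independent games is the XOR of the component values.
Combined value = 0 ⊕ 3 ⊕ 0 = 3.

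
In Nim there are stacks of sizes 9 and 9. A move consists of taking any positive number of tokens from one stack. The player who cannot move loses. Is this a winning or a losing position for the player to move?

Losing position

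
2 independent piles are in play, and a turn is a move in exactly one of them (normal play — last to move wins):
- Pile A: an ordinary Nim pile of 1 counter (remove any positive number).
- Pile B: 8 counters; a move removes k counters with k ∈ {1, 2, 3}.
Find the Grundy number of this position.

Pile A is a plain Nim pile of size 1, so its Grundy value is 1.
Grundy values for pile B (subtraction set {1, 2, 3}):
k:     0  1  2  3  4  5  6  7  8
g(k):  0  1  2  3  0  1  2  3  0
So g(8) = 0.
By the Sprague-Grundy theorem, the Grundy value of a sum of independent games is the XOR of the component values.
Combined value = 1 XOR 0 = 1.

1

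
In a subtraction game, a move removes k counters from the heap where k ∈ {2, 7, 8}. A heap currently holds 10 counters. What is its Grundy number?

Build the Grundy sequence with g(k) = mex{g(k−s) : s ∈ {2, 7, 8}, s ≤ k}:
k:     0  1  2  3  4  5  6  7  8  9 10
g(k):  0  0  1  1  0  0  1  1  2  2  0
So g(10) = 0.

0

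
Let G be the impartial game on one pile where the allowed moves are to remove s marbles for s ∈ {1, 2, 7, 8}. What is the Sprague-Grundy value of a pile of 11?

2

Grundy values for subtraction set {1, 2, 7, 8}:
k:     0  1  2  3  4  5  6  7  8  9 10 11
g(k):  0  1  2  0  1  2  0  1  2  0  1  2
So g(11) = 2.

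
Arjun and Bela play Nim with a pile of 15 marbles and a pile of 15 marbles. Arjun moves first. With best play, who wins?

Bela wins

Nim-sum: 15 ^ 15 = 0.
The nim-sum is 0, so this is a P-position: the player to move is in a losing position under optimal play; Arjun is about to move from it and so loses — Bela wins.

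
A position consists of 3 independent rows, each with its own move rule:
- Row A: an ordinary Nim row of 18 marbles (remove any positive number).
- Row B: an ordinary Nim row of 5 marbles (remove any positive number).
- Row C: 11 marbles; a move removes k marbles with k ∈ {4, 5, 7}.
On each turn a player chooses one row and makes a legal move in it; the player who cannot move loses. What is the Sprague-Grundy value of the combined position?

Row A is a plain Nim row of size 18, so its Grundy value is 18.
Row B is a plain Nim row of size 5, so its Grundy value is 5.
Build the Grundy sequence for row C with g(k) = mex{g(k−s) : s ∈ {4, 5, 7}, s ≤ k}:
k:     0  1  2  3  4  5  6  7  8  9 10 11
g(k):  0  0  0  0  1  1  1  1  2  2  2  0
So g(11) = 0.
The value of a disjunctive sum is the nim-sum of the parts.
Combined value = 18 ⊕ 5 ⊕ 0 = 23.

23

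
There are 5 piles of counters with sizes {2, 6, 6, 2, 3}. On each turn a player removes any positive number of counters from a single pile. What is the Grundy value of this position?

Compute the nim-sum pairwise:
2 ⊕ 6 = 4
4 ⊕ 6 = 2
2 ⊕ 2 = 0
0 ⊕ 3 = 3

3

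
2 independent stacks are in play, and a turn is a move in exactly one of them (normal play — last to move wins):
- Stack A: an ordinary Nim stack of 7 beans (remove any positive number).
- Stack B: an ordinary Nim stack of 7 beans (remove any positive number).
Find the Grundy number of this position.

Stack A is a plain Nim stack of size 7, so its Grundy value is 7.
Stack B is a plain Nim stack of size 7, so its Grundy value is 7.
By the Sprague-Grundy theorem, the Grundy value of a sum of independent games is the XOR of the component values.
Combined value = 7 XOR 7 = 0.

0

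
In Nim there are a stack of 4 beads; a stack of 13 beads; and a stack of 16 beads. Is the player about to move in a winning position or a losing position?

Nim-sum: 4 ⊕ 13 ⊕ 16 = 25.
The nim-sum is 25 ≠ 0, so this is an N-position: the player to move can win.

Winning position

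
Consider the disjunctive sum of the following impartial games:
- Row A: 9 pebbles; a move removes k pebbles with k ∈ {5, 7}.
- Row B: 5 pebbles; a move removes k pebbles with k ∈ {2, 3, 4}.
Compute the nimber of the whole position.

3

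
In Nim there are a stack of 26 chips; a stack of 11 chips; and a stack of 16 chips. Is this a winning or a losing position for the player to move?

Nim-sum: 26 ⊕ 11 ⊕ 16 = 1.
The nim-sum is 1 ≠ 0, so this is an N-position: the player to move can win.

Winning position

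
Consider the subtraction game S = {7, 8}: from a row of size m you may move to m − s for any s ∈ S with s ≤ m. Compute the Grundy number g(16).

Compute g(0), g(1), … for moves {7, 8}:
k:     0  1  2  3  4  5  6  7  8  9 10 11 12 13 14 15 16
g(k):  0  0  0  0  0  0  0  1  1  1  1  1  1  1  2  0  0
So g(16) = 0.

0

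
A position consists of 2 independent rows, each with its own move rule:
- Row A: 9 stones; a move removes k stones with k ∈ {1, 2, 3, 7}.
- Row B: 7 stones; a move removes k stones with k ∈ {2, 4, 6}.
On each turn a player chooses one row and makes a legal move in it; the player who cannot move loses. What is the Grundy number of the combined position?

For row A, compute g(0), g(1), … with moves {1, 2, 3, 7}:
k:     0  1  2  3  4  5  6  7  8  9
g(k):  0  1  2  3  0  1  2  3  0  1
So g(9) = 1.
For row B, compute g(0), g(1), … with moves {2, 4, 6}:
k:     0  1  2  3  4  5  6  7
g(k):  0  0  1  1  2  2  3  3
So g(7) = 3.
The value of a disjunctive sum is the nim-sum of the parts.
Combined value = 1 XOR 3 = 2.

2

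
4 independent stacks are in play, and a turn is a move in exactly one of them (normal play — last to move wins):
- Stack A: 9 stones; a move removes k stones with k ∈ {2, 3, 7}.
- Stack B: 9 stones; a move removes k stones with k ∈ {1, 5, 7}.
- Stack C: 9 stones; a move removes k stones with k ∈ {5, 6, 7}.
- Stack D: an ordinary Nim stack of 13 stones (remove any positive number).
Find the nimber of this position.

15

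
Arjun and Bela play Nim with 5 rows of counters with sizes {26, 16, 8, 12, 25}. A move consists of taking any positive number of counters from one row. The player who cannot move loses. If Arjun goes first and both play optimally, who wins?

Arjun wins

Nim-sum: 26 ⊕ 16 ⊕ 8 ⊕ 12 ⊕ 25 = 23.
The nim-sum is 23 ≠ 0, so this is an N-position: the player to move can win; Arjun has a winning move.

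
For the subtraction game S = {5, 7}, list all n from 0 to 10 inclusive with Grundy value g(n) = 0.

0, 1, 2, 3, 4

Compute g(0), g(1), … for moves {5, 7}:
k:     0  1  2  3  4  5  6  7  8  9 10
g(k):  0  0  0  0  0  1  1  1  1  1  2
The P-positions (g = 0) in 0..10 are 0, 1, 2, 3, 4.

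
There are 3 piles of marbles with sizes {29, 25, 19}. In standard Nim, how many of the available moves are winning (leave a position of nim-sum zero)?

3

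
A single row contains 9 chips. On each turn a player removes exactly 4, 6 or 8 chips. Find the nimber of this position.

2

Compute g(0), g(1), … for moves {4, 6, 8}:
g(0) = mex{} = 0
g(1) = mex{} = 0
g(2) = mex{} = 0
g(3) = mex{} = 0
g(4) = mex{0} = 1
g(5) = mex{0} = 1
g(6) = mex{0} = 1
g(7) = mex{0} = 1
g(8) = mex{0,1} = 2
g(9) = mex{0,1} = 2
So g(9) = 2.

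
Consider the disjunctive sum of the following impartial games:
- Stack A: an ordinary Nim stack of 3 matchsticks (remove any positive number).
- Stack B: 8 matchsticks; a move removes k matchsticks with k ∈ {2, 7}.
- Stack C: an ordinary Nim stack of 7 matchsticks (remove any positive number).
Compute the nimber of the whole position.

6

Stack A is a plain Nim stack of size 3, so its Grundy value is 3.
Build the Grundy sequence for stack B with g(k) = mex{g(k−s) : s ∈ {2, 7}, s ≤ k}:
g(0) = mex{} = 0
g(1) = mex{} = 0
g(2) = mex{0} = 1
g(3) = mex{0} = 1
g(4) = mex{1} = 0
g(5) = mex{1} = 0
g(6) = mex{0} = 1
g(7) = mex{0} = 1
g(8) = mex{0,1} = 2
So g(8) = 2.
Stack C is a plain Nim stack of size 7, so its Grundy value is 7.
By the Sprague-Grundy theorem, the Grundy value of a sum of independent games is the XOR of the component values.
Combined value = 3 XOR 2 XOR 7 = 6.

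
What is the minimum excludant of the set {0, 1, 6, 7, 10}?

The values 0, 1 are all present; 2 is the first non-negative integer missing from the set.

2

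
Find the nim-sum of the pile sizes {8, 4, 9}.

Compute the nim-sum pairwise:
8 XOR 4 = 12
12 XOR 9 = 5

5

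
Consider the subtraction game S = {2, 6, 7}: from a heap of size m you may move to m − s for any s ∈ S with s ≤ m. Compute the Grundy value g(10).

3

Build the Grundy sequence with g(k) = mex{g(k−s) : s ∈ {2, 6, 7}, s ≤ k}:
k:     0  1  2  3  4  5  6  7  8  9 10
g(k):  0  0  1  1  0  0  1  1  2  0  3
So g(10) = 3.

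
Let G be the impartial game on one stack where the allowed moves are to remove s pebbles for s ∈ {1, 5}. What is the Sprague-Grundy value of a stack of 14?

0

Grundy values for subtraction set {1, 5}:
g(0) = mex{} = 0
g(1) = mex{0} = 1
g(2) = mex{1} = 0
g(3) = mex{0} = 1
g(4) = mex{1} = 0
g(5) = mex{0} = 1
g(6) = mex{1} = 0
g(7) = mex{0} = 1
g(8) = mex{1} = 0
g(9) = mex{0} = 1
g(10) = mex{1} = 0
g(11) = mex{0} = 1
g(12) = mex{1} = 0
g(13) = mex{0} = 1
g(14) = mex{1} = 0
So g(14) = 0.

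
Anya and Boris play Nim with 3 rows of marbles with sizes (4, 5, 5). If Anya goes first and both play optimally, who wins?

In binary:
  100  (4)
  101  (5)
  101  (5)
  ---
  100  (4)
The nim-sum is 4 ≠ 0, so this is an N-position: the player to move can win; Anya has a winning move.

Anya wins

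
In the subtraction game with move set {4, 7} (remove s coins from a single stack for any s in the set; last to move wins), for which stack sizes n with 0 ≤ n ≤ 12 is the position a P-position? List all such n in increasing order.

0, 1, 2, 3, 11, 12

Grundy values for subtraction set {4, 7}:
g(0) = mex{} = 0
g(1) = mex{} = 0
g(2) = mex{} = 0
g(3) = mex{} = 0
g(4) = mex{0} = 1
g(5) = mex{0} = 1
g(6) = mex{0} = 1
g(7) = mex{0} = 1
g(8) = mex{0,1} = 2
g(9) = mex{0,1} = 2
g(10) = mex{0,1} = 2
g(11) = mex{1} = 0
g(12) = mex{1,2} = 0
The P-positions (g = 0) in 0..12 are 0, 1, 2, 3, 11, 12.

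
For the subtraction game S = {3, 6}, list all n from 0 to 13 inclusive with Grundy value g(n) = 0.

0, 1, 2, 9, 10, 11

Compute g(0), g(1), … for moves {3, 6}:
g(0) = mex{} = 0
g(1) = mex{} = 0
g(2) = mex{} = 0
g(3) = mex{0} = 1
g(4) = mex{0} = 1
g(5) = mex{0} = 1
g(6) = mex{0,1} = 2
g(7) = mex{0,1} = 2
g(8) = mex{0,1} = 2
g(9) = mex{1,2} = 0
g(10) = mex{1,2} = 0
g(11) = mex{1,2} = 0
g(12) = mex{0,2} = 1
g(13) = mex{0,2} = 1
The P-positions (g = 0) in 0..13 are 0, 1, 2, 9, 10, 11.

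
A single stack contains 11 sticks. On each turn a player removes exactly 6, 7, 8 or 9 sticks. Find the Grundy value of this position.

1

Build the Grundy sequence with g(k) = mex{g(k−s) : s ∈ {6, 7, 8, 9}, s ≤ k}:
g(0) = mex{} = 0
g(1) = mex{} = 0
g(2) = mex{} = 0
g(3) = mex{} = 0
g(4) = mex{} = 0
g(5) = mex{} = 0
g(6) = mex{0} = 1
g(7) = mex{0} = 1
g(8) = mex{0} = 1
g(9) = mex{0} = 1
g(10) = mex{0} = 1
g(11) = mex{0} = 1
So g(11) = 1.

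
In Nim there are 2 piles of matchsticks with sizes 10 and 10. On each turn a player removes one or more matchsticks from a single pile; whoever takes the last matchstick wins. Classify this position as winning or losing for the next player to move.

Compute the nim-sum pairwise:
10 XOR 10 = 0
The nim-sum is 0, so this is a P-position: the player to move is in a losing position under optimal play.

Losing position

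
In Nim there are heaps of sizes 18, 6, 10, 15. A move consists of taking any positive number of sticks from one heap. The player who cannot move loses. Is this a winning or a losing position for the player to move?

Winning position

Nim-sum: 18 ^ 6 ^ 10 ^ 15 = 17.
The nim-sum is 17 ≠ 0, so this is an N-position: the player to move can win.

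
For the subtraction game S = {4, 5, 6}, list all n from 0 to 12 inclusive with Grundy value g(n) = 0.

0, 1, 2, 3, 10, 11, 12

Grundy values for subtraction set {4, 5, 6}:
k:     0  1  2  3  4  5  6  7  8  9 10 11 12
g(k):  0  0  0  0  1  1  1  1  2  2  0  0  0
The P-positions (g = 0) in 0..12 are 0, 1, 2, 3, 10, 11, 12.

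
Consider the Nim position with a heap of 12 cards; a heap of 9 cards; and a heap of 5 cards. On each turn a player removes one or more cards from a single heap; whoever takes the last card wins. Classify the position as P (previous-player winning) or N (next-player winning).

P-position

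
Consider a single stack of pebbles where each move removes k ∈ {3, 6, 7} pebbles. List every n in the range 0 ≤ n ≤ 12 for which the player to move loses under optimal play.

Build the Grundy sequence with g(k) = mex{g(k−s) : s ∈ {3, 6, 7}, s ≤ k}:
k:     0  1  2  3  4  5  6  7  8  9 10 11 12
g(k):  0  0  0  1  1  1  2  2  2  3  0  0  0
The P-positions (g = 0) in 0..12 are 0, 1, 2, 10, 11, 12.

0, 1, 2, 10, 11, 12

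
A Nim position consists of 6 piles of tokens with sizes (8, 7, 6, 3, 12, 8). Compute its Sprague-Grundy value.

Compute the nim-sum pairwise:
8 XOR 7 = 15
15 XOR 6 = 9
9 XOR 3 = 10
10 XOR 12 = 6
6 XOR 8 = 14

14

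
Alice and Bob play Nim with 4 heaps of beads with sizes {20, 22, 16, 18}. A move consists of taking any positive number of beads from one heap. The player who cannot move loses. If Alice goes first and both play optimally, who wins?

Bitwise XOR of the heap sizes:
  10100  (20)
  10110  (22)
  10000  (16)
  10010  (18)
  -----
  00000  (0)
The nim-sum is 0, so this is a P-position: the player to move is in a losing position under optimal play; Alice is about to move from it and so loses — Bob wins.

Bob wins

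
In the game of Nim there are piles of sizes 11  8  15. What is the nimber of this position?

12

Nim-sum: 11 XOR 8 XOR 15 = 12.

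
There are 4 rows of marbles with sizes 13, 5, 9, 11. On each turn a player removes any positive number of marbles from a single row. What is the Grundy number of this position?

10

Compute the nim-sum pairwise:
13 XOR 5 = 8
8 XOR 9 = 1
1 XOR 11 = 10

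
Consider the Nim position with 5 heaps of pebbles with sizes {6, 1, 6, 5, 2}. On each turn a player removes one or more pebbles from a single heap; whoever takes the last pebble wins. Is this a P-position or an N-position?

Nim-sum: 6 ^ 1 ^ 6 ^ 5 ^ 2 = 6.
The nim-sum is 6 ≠ 0, so this is an N-position: the player to move can win.

N-position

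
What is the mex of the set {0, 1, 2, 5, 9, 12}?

3

The values 0, 1, 2 are all present; 3 is the first non-negative integer missing from the set.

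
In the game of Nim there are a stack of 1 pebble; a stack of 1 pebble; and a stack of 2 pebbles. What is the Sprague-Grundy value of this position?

2

Bitwise XOR of the heap sizes:
  01  (1)
  01  (1)
  10  (2)
  --
  10  (2)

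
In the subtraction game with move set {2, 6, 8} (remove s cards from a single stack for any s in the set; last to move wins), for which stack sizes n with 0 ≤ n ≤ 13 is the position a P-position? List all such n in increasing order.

0, 1, 4, 5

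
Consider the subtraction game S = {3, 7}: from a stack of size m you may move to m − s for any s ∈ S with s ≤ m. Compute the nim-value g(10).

Compute g(0), g(1), … for moves {3, 7}:
k:     0  1  2  3  4  5  6  7  8  9 10
g(k):  0  0  0  1  1  1  0  2  2  1  0
So g(10) = 0.

0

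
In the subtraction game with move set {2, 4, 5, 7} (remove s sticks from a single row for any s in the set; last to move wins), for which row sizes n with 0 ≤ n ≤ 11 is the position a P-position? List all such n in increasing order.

0, 1, 9, 10

Compute g(0), g(1), … for moves {2, 4, 5, 7}:
g(0) = mex{} = 0
g(1) = mex{} = 0
g(2) = mex{0} = 1
g(3) = mex{0} = 1
g(4) = mex{0,1} = 2
g(5) = mex{0,1} = 2
g(6) = mex{0,1,2} = 3
g(7) = mex{0,1,2} = 3
g(8) = mex{0,1,2,3} = 4
g(9) = mex{1,2,3} = 0
g(10) = mex{1,2,3,4} = 0
g(11) = mex{0,2,3} = 1
The P-positions (g = 0) in 0..11 are 0, 1, 9, 10.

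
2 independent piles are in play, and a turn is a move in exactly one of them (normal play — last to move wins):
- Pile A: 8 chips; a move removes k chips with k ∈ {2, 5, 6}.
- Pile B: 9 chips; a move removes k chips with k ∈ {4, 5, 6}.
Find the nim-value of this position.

For pile A, compute g(0), g(1), … with moves {2, 5, 6}:
g(0) = mex{} = 0
g(1) = mex{} = 0
g(2) = mex{0} = 1
g(3) = mex{0} = 1
g(4) = mex{1} = 0
g(5) = mex{0,1} = 2
g(6) = mex{0} = 1
g(7) = mex{0,1,2} = 3
g(8) = mex{1} = 0
So g(8) = 0.
Build the Grundy sequence for pile B with g(k) = mex{g(k−s) : s ∈ {4, 5, 6}, s ≤ k}:
k:     0  1  2  3  4  5  6  7  8  9
g(k):  0  0  0  0  1  1  1  1  2  2
So g(9) = 2.
By the Sprague-Grundy theorem, the Grundy value of a sum of independent games is the XOR of the component values.
Combined value = 0 XOR 2 = 2.

2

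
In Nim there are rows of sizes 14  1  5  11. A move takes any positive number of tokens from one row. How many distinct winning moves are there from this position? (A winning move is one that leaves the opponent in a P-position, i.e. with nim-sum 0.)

Nim-sum: 14 ⊕ 1 ⊕ 5 ⊕ 11 = 1.
The overall nim-sum is X = 1. A row of size p has a winning move iff p XOR X < p (reduce it to p XOR X).
  14: 14 XOR 1 = 15 ≥ 14 — no move.
  1: 1 XOR 1 = 0 < 1 — winning move (to 0).
  5: 5 XOR 1 = 4 < 5 — winning move (to 4).
  11: 11 XOR 1 = 10 < 11 — winning move (to 10).
That gives 3 winning moves.

3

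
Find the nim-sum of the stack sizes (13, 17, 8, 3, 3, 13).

25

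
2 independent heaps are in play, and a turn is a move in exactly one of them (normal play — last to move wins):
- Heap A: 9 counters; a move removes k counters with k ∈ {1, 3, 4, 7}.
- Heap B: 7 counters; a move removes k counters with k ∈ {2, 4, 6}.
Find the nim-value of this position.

Grundy values for heap A (subtraction set {1, 3, 4, 7}):
g(0) = mex{} = 0
g(1) = mex{0} = 1
g(2) = mex{1} = 0
g(3) = mex{0} = 1
g(4) = mex{0,1} = 2
g(5) = mex{0,1,2} = 3
g(6) = mex{0,1,3} = 2
g(7) = mex{0,1,2} = 3
g(8) = mex{1,2,3} = 0
g(9) = mex{0,2,3} = 1
So g(9) = 1.
For heap B, compute g(0), g(1), … with moves {2, 4, 6}:
g(0) = mex{} = 0
g(1) = mex{} = 0
g(2) = mex{0} = 1
g(3) = mex{0} = 1
g(4) = mex{0,1} = 2
g(5) = mex{0,1} = 2
g(6) = mex{0,1,2} = 3
g(7) = mex{0,1,2} = 3
So g(7) = 3.
The value of a disjunctive sum is the nim-sum of the parts.
Combined value = 1 ⊕ 3 = 2.

2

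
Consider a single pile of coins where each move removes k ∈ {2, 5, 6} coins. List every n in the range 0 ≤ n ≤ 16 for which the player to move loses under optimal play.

Grundy values for subtraction set {2, 5, 6}:
k:     0  1  2  3  4  5  6  7  8  9 10 11 12 13 14 15 16
g(k):  0  0  1  1  0  2  1  3  0  2  1  0  0  1  1  0  2
The P-positions (g = 0) in 0..16 are 0, 1, 4, 8, 11, 12, 15.

0, 1, 4, 8, 11, 12, 15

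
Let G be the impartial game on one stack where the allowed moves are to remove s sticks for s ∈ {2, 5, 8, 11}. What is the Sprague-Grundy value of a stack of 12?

Build the Grundy sequence with g(k) = mex{g(k−s) : s ∈ {2, 5, 8, 11}, s ≤ k}:
g(0) = mex{} = 0
g(1) = mex{} = 0
g(2) = mex{0} = 1
g(3) = mex{0} = 1
g(4) = mex{1} = 0
g(5) = mex{0,1} = 2
g(6) = mex{0} = 1
g(7) = mex{1,2} = 0
g(8) = mex{0,1} = 2
g(9) = mex{0} = 1
g(10) = mex{1,2} = 0
g(11) = mex{0,1} = 2
g(12) = mex{0} = 1
So g(12) = 1.

1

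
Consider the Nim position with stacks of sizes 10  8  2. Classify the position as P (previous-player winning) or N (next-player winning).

Compute the nim-sum pairwise:
10 ^ 8 = 2
2 ^ 2 = 0
The nim-sum is 0, so this is a P-position: the player to move is in a losing position under optimal play.

P-position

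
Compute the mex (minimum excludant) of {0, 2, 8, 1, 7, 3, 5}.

4

The values 0, 1, 2, 3 are all present; 4 is the first non-negative integer missing from the set.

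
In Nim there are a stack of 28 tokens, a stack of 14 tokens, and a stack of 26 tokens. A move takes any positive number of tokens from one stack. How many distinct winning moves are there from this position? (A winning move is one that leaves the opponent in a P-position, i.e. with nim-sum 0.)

Write each in binary and XOR column by column:
  11100  (28)
  01110  (14)
  11010  (26)
  -----
  01000  (8)
The overall nim-sum is X = 8. A stack of size p has a winning move iff p XOR X < p (reduce it to p XOR X).
  28: 28 XOR 8 = 20 < 28 — winning move (to 20).
  14: 14 XOR 8 = 6 < 14 — winning move (to 6).
  26: 26 XOR 8 = 18 < 26 — winning move (to 18).
That gives 3 winning moves.

3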